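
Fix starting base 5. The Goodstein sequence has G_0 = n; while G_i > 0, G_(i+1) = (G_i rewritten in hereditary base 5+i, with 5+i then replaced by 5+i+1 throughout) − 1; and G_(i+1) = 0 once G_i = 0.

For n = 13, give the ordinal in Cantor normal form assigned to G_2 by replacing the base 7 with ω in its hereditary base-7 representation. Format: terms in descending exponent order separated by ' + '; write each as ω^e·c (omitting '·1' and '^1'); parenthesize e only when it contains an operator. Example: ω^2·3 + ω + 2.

i=0: 13 = 2·5 + 3 (b=5); 5→6: 2·6 + 3 = 15; 15−1 = 14
i=1: 14 = 2·6 + 2 (b=6); 6→7: 2·7 + 2 = 16; 16−1 = 15
i=2: 15 = 2·7 + 1 (b=7); 7→8: 2·8 + 1 = 17; 17−1 = 16

ω·2 + 1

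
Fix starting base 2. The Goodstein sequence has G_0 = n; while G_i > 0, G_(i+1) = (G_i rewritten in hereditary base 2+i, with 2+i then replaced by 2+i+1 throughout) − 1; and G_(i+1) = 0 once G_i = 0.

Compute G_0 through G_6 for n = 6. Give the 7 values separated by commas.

6 —HB2→ 2^2 + 2 —bump→ 3^3 + 3 = 30 —(−1)→ 29
29 —HB3→ 3^3 + 2 —bump→ 4^4 + 2 = 258 —(−1)→ 257
257 —HB4→ 4^4 + 1 —bump→ 5^5 + 1 = 3126 —(−1)→ 3125
3125 —HB5→ 5^5 —bump→ 6^6 = 46656 —(−1)→ 46655
46655 —HB6→ 5·6^5 + 5·6^4 + 5·6^3 + 5·6^2 + 5·6 + 5 —bump→ 5·7^5 + 5·7^4 + 5·7^3 + 5·7^2 + 5·7 + 5 = 98040 —(−1)→ 98039
98039 —HB7→ 5·7^5 + 5·7^4 + 5·7^3 + 5·7^2 + 5·7 + 4 —bump→ 5·8^5 + 5·8^4 + 5·8^3 + 5·8^2 + 5·8 + 4 = 187244 —(−1)→ 187243

6, 29, 257, 3125, 46655, 98039, 187243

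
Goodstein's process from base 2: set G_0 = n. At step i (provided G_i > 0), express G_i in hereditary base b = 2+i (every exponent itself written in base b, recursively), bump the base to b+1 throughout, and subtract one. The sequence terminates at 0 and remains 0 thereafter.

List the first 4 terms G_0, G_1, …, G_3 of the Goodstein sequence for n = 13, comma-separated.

13, 108, 1279, 16092

G_0 = 13. HB_2(13) = 2^(2 + 1) + 2^2 + 1. Bump = 109. G_1 = 108.
G_1 = 108. HB_3(108) = 3^(3 + 1) + 3^3. Bump = 1280. G_2 = 1279.
G_2 = 1279. HB_4(1279) = 4^(4 + 1) + 3·4^3 + 3·4^2 + 3·4 + 3. Bump = 16093. G_3 = 16092.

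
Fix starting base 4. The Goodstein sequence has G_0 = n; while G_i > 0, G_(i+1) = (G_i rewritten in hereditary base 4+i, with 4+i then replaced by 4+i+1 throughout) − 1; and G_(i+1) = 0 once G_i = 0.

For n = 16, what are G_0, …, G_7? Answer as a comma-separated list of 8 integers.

16 —HB4→ 4^2 —bump→ 5^2 = 25 —(−1)→ 24
24 —HB5→ 4·5 + 4 —bump→ 4·6 + 4 = 28 —(−1)→ 27
27 —HB6→ 4·6 + 3 —bump→ 4·7 + 3 = 31 —(−1)→ 30
30 —HB7→ 4·7 + 2 —bump→ 4·8 + 2 = 34 —(−1)→ 33
33 —HB8→ 4·8 + 1 —bump→ 4·9 + 1 = 37 —(−1)→ 36
36 —HB9→ 4·9 —bump→ 4·10 = 40 —(−1)→ 39
39 —HB10→ 3·10 + 9 —bump→ 3·11 + 9 = 42 —(−1)→ 41

16, 24, 27, 30, 33, 36, 39, 41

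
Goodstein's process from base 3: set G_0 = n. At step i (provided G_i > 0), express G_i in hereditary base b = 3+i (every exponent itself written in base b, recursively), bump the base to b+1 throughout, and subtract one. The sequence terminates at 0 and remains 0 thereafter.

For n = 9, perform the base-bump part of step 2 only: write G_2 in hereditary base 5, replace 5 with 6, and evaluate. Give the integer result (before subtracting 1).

[0] 9 ≡ 3^2 (base 3). Lift 4: 16. −1: 15.
[1] 15 ≡ 3·4 + 3 (base 4). Lift 5: 18. −1: 17.
[2] 17 ≡ 3·5 + 2 (base 5). Lift 6: 20. −1: 19.

20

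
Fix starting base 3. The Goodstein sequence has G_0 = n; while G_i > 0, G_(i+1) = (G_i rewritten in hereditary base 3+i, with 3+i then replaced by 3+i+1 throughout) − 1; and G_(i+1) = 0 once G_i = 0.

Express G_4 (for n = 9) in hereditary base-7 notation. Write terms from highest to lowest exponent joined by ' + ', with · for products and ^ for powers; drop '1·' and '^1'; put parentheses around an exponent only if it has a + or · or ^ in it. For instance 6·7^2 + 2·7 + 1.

3·7

G_0=9  [base 3] 3^2  →[3↦4]→  4^2 = 16  −1 ⇒ G_1=15
G_1=15  [base 4] 3·4 + 3  →[4↦5]→  3·5 + 3 = 18  −1 ⇒ G_2=17
G_2=17  [base 5] 3·5 + 2  →[5↦6]→  3·6 + 2 = 20  −1 ⇒ G_3=19
G_3=19  [base 6] 3·6 + 1  →[6↦7]→  3·7 + 1 = 22  −1 ⇒ G_4=21
G_4=21  [base 7] 3·7  →[7↦8]→  3·8 = 24  −1 ⇒ G_5=23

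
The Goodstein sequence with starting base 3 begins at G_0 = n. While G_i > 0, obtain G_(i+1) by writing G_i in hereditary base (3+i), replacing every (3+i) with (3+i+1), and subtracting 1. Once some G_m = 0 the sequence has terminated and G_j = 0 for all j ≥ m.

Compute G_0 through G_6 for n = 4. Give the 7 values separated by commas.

base 3: 4 = 3 + 1; at 4: 4 + 1 = 5; next = 4
base 4: 4 = 4; at 5: 5 = 5; next = 4
base 5: 4 = 4; at 6: 4 = 4; next = 3
base 6: 3 = 3; at 7: 3 = 3; next = 2
base 7: 2 = 2; at 8: 2 = 2; next = 1
base 8: 1 = 1; at 9: 1 = 1; next = 0

4, 4, 4, 3, 2, 1, 0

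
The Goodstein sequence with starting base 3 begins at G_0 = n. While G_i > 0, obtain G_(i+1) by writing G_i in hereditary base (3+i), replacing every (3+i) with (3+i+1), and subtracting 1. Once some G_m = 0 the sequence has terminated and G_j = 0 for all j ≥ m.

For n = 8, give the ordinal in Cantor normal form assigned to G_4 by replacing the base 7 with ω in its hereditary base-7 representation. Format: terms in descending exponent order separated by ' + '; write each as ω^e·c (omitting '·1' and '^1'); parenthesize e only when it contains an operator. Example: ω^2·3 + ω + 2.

ω + 4

G_0=8  [base 3] 2·3 + 2  →[3↦4]→  2·4 + 2 = 10  −1 ⇒ G_1=9
G_1=9  [base 4] 2·4 + 1  →[4↦5]→  2·5 + 1 = 11  −1 ⇒ G_2=10
G_2=10  [base 5] 2·5  →[5↦6]→  2·6 = 12  −1 ⇒ G_3=11
G_3=11  [base 6] 6 + 5  →[6↦7]→  7 + 5 = 12  −1 ⇒ G_4=11
G_4=11  [base 7] 7 + 4  →[7↦8]→  8 + 4 = 12  −1 ⇒ G_5=11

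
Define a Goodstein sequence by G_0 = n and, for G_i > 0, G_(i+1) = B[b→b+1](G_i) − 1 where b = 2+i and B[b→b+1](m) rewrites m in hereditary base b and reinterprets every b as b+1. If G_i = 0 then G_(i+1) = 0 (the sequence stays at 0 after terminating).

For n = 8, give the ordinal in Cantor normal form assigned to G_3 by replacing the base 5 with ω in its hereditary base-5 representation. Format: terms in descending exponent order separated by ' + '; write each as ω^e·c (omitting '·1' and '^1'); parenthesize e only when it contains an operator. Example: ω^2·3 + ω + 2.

ω^ω·2 + ω^2·2 + ω·2

(0) 8|_2 = 2^(2 + 1) ↦ 3^(3 + 1)|_3 = 81 ⇒ 80
(1) 80|_3 = 2·3^3 + 2·3^2 + 2·3 + 2 ↦ 2·4^4 + 2·4^2 + 2·4 + 2|_4 = 554 ⇒ 553
(2) 553|_4 = 2·4^4 + 2·4^2 + 2·4 + 1 ↦ 2·5^5 + 2·5^2 + 2·5 + 1|_5 = 6311 ⇒ 6310
(3) 6310|_5 = 2·5^5 + 2·5^2 + 2·5 ↦ 2·6^6 + 2·6^2 + 2·6|_6 = 93396 ⇒ 93395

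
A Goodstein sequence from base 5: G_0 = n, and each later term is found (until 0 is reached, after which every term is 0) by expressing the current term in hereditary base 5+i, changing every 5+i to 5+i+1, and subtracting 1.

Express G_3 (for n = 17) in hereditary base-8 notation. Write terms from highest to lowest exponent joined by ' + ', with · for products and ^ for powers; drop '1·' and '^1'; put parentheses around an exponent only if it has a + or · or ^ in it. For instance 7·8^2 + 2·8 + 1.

2·8 + 7

base 5: 17 = 3·5 + 2; at 6: 3·6 + 2 = 20; next = 19
base 6: 19 = 3·6 + 1; at 7: 3·7 + 1 = 22; next = 21
base 7: 21 = 3·7; at 8: 3·8 = 24; next = 23
base 8: 23 = 2·8 + 7; at 9: 2·9 + 7 = 25; next = 24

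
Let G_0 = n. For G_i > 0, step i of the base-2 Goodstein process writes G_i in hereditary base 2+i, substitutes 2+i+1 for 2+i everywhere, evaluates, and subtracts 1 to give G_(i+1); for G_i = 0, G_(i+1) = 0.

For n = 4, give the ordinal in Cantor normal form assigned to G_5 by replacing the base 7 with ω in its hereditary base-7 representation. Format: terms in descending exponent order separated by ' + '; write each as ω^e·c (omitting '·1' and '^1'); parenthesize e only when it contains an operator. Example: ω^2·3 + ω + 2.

ω^2·2 + ω + 4

i=0: 4 = 2^2 (b=2); 2→3: 3^3 = 27; 27−1 = 26
i=1: 26 = 2·3^2 + 2·3 + 2 (b=3); 3→4: 2·4^2 + 2·4 + 2 = 42; 42−1 = 41
i=2: 41 = 2·4^2 + 2·4 + 1 (b=4); 4→5: 2·5^2 + 2·5 + 1 = 61; 61−1 = 60
i=3: 60 = 2·5^2 + 2·5 (b=5); 5→6: 2·6^2 + 2·6 = 84; 84−1 = 83
i=4: 83 = 2·6^2 + 6 + 5 (b=6); 6→7: 2·7^2 + 7 + 5 = 110; 110−1 = 109
i=5: 109 = 2·7^2 + 7 + 4 (b=7); 7→8: 2·8^2 + 8 + 4 = 140; 140−1 = 139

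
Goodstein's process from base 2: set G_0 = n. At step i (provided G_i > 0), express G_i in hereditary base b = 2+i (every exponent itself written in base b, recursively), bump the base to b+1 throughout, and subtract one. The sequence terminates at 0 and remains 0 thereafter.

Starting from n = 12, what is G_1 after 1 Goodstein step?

107

[0] 12 ≡ 2^(2 + 1) + 2^2 (base 2). Lift 3: 108. −1: 107.
[1] 107 ≡ 3^(3 + 1) + 2·3^2 + 2·3 + 2 (base 3). Lift 4: 1066. −1: 1065.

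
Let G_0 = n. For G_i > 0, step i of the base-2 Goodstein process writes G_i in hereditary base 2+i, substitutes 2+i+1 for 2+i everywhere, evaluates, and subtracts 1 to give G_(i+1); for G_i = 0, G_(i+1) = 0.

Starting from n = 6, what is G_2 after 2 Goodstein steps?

base 2: 6 = 2^2 + 2; at 3: 3^3 + 3 = 30; next = 29
base 3: 29 = 3^3 + 2; at 4: 4^4 + 2 = 258; next = 257

257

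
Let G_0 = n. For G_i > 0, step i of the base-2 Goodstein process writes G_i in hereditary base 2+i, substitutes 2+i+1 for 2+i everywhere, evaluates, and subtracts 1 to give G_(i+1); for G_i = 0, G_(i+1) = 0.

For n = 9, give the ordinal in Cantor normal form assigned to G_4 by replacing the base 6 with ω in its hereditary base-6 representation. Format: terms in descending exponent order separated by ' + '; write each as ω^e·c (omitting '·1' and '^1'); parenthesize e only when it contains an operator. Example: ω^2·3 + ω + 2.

ω^ω·3 + ω^3·3 + ω^2·3 + ω·3 + 1

step 0: 9 = 2^(2 + 1) + 1; sub 3 for 2: 3^(3 + 1) + 1; = 82; G_1 = 82−1 = 81
step 1: 81 = 3^(3 + 1); sub 4 for 3: 4^(4 + 1); = 1024; G_2 = 1024−1 = 1023
step 2: 1023 = 3·4^4 + 3·4^3 + 3·4^2 + 3·4 + 3; sub 5 for 4: 3·5^5 + 3·5^3 + 3·5^2 + 3·5 + 3; = 9843; G_3 = 9843−1 = 9842
step 3: 9842 = 3·5^5 + 3·5^3 + 3·5^2 + 3·5 + 2; sub 6 for 5: 3·6^6 + 3·6^3 + 3·6^2 + 3·6 + 2; = 140744; G_4 = 140744−1 = 140743
step 4: 140743 = 3·6^6 + 3·6^3 + 3·6^2 + 3·6 + 1; sub 7 for 6: 3·7^7 + 3·7^3 + 3·7^2 + 3·7 + 1; = 2471827; G_5 = 2471827−1 = 2471826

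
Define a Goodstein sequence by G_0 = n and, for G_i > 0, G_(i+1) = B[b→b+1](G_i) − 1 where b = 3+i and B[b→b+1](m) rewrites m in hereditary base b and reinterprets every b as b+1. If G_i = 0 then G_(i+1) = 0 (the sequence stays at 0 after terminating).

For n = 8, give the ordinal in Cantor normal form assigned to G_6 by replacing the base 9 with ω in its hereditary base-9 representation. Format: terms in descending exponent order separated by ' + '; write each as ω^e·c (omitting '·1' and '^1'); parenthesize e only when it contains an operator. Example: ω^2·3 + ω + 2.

ω + 2

G_0=8  [base 3] 2·3 + 2  →[3↦4]→  2·4 + 2 = 10  −1 ⇒ G_1=9
G_1=9  [base 4] 2·4 + 1  →[4↦5]→  2·5 + 1 = 11  −1 ⇒ G_2=10
G_2=10  [base 5] 2·5  →[5↦6]→  2·6 = 12  −1 ⇒ G_3=11
G_3=11  [base 6] 6 + 5  →[6↦7]→  7 + 5 = 12  −1 ⇒ G_4=11
G_4=11  [base 7] 7 + 4  →[7↦8]→  8 + 4 = 12  −1 ⇒ G_5=11
G_5=11  [base 8] 8 + 3  →[8↦9]→  9 + 3 = 12  −1 ⇒ G_6=11
G_6=11  [base 9] 9 + 2  →[9↦10]→  10 + 2 = 12  −1 ⇒ G_7=11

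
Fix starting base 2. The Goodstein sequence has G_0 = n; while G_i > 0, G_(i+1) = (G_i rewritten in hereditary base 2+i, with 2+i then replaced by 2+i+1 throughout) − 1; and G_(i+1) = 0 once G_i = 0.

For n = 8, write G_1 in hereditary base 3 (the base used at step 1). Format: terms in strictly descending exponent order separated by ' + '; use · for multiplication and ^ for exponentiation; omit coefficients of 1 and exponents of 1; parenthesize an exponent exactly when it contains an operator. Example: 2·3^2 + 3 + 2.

2·3^3 + 2·3^2 + 2·3 + 2

G_0 = 8. HB_2(8) = 2^(2 + 1). Bump = 81. G_1 = 80.
G_1 = 80. HB_3(80) = 2·3^3 + 2·3^2 + 2·3 + 2. Bump = 554. G_2 = 553.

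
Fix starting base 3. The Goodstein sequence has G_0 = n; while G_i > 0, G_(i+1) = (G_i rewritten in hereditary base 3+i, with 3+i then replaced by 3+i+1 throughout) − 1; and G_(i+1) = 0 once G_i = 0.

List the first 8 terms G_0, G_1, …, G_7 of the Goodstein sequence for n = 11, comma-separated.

11, 17, 25, 35, 39, 43, 47, 51

G_0 = 11. HB_3(11) = 3^2 + 2. Bump = 18. G_1 = 17.
G_1 = 17. HB_4(17) = 4^2 + 1. Bump = 26. G_2 = 25.
G_2 = 25. HB_5(25) = 5^2. Bump = 36. G_3 = 35.
G_3 = 35. HB_6(35) = 5·6 + 5. Bump = 40. G_4 = 39.
G_4 = 39. HB_7(39) = 5·7 + 4. Bump = 44. G_5 = 43.
G_5 = 43. HB_8(43) = 5·8 + 3. Bump = 48. G_6 = 47.
G_6 = 47. HB_9(47) = 5·9 + 2. Bump = 52. G_7 = 51.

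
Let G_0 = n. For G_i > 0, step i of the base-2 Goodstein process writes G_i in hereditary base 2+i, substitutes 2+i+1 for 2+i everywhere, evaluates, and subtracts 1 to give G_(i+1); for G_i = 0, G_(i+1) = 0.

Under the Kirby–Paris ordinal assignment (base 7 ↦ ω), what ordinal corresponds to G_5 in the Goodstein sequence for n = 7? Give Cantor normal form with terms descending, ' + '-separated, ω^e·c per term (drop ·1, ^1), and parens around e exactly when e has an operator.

i=0: 7 = 2^2 + 2 + 1 (b=2); 2→3: 3^3 + 3 + 1 = 31; 31−1 = 30
i=1: 30 = 3^3 + 3 (b=3); 3→4: 4^4 + 4 = 260; 260−1 = 259
i=2: 259 = 4^4 + 3 (b=4); 4→5: 5^5 + 3 = 3128; 3128−1 = 3127
i=3: 3127 = 5^5 + 2 (b=5); 5→6: 6^6 + 2 = 46658; 46658−1 = 46657
i=4: 46657 = 6^6 + 1 (b=6); 6→7: 7^7 + 1 = 823544; 823544−1 = 823543
i=5: 823543 = 7^7 (b=7); 7→8: 8^8 = 16777216; 16777216−1 = 16777215

ω^ω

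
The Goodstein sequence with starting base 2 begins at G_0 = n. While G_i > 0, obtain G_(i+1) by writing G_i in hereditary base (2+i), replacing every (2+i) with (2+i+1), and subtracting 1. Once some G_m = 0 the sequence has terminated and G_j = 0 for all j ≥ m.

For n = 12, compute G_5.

G_0=12  [base 2] 2^(2 + 1) + 2^2  →[2↦3]→  3^(3 + 1) + 3^3 = 108  −1 ⇒ G_1=107
G_1=107  [base 3] 3^(3 + 1) + 2·3^2 + 2·3 + 2  →[3↦4]→  4^(4 + 1) + 2·4^2 + 2·4 + 2 = 1066  −1 ⇒ G_2=1065
G_2=1065  [base 4] 4^(4 + 1) + 2·4^2 + 2·4 + 1  →[4↦5]→  5^(5 + 1) + 2·5^2 + 2·5 + 1 = 15686  −1 ⇒ G_3=15685
G_3=15685  [base 5] 5^(5 + 1) + 2·5^2 + 2·5  →[5↦6]→  6^(6 + 1) + 2·6^2 + 2·6 = 280020  −1 ⇒ G_4=280019
G_4=280019  [base 6] 6^(6 + 1) + 2·6^2 + 6 + 5  →[6↦7]→  7^(7 + 1) + 2·7^2 + 7 + 5 = 5764911  −1 ⇒ G_5=5764910
G_5=5764910  [base 7] 7^(7 + 1) + 2·7^2 + 7 + 4  →[7↦8]→  8^(8 + 1) + 2·8^2 + 8 + 4 = 134217868  −1 ⇒ G_6=134217867

5764910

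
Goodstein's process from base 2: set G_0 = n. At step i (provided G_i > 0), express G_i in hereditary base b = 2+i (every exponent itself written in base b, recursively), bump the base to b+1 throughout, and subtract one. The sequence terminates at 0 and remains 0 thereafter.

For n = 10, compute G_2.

1025

step 0: 10 = 2^(2 + 1) + 2; sub 3 for 2: 3^(3 + 1) + 3; = 84; G_1 = 84−1 = 83
step 1: 83 = 3^(3 + 1) + 2; sub 4 for 3: 4^(4 + 1) + 2; = 1026; G_2 = 1026−1 = 1025
step 2: 1025 = 4^(4 + 1) + 1; sub 5 for 4: 5^(5 + 1) + 1; = 15626; G_3 = 15626−1 = 15625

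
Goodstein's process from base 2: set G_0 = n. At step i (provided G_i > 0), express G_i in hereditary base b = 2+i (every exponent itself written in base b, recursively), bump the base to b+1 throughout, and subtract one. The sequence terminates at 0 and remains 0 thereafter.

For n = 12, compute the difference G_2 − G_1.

step 0: 12 = 2^(2 + 1) + 2^2; sub 3 for 2: 3^(3 + 1) + 3^3; = 108; G_1 = 108−1 = 107
step 1: 107 = 3^(3 + 1) + 2·3^2 + 2·3 + 2; sub 4 for 3: 4^(4 + 1) + 2·4^2 + 2·4 + 2; = 1066; G_2 = 1066−1 = 1065

958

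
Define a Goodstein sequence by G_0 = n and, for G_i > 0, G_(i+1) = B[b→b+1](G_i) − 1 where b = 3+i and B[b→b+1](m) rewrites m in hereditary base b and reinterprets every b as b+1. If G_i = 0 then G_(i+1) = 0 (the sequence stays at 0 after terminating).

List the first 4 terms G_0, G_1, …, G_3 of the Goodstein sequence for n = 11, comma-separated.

11, 17, 25, 35

G_0 = 11. HB_3(11) = 3^2 + 2. Bump = 18. G_1 = 17.
G_1 = 17. HB_4(17) = 4^2 + 1. Bump = 26. G_2 = 25.
G_2 = 25. HB_5(25) = 5^2. Bump = 36. G_3 = 35.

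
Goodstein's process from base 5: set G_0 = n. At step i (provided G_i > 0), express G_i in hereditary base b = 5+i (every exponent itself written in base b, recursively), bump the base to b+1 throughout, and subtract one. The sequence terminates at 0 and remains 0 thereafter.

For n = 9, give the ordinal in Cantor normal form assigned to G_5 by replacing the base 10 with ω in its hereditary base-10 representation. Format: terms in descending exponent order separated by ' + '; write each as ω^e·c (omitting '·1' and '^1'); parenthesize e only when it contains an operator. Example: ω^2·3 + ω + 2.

9

base 5: 9 = 5 + 4; at 6: 6 + 4 = 10; next = 9
base 6: 9 = 6 + 3; at 7: 7 + 3 = 10; next = 9
base 7: 9 = 7 + 2; at 8: 8 + 2 = 10; next = 9
base 8: 9 = 8 + 1; at 9: 9 + 1 = 10; next = 9
base 9: 9 = 9; at 10: 10 = 10; next = 9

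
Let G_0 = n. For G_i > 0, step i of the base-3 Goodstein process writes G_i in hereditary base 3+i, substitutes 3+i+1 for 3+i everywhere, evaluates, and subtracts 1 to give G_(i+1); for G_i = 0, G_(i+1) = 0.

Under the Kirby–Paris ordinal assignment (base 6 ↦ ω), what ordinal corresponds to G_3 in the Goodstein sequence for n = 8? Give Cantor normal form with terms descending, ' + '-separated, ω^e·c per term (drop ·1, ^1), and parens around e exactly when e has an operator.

ω + 5

G_0 = 8. HB_3(8) = 2·3 + 2. Bump = 10. G_1 = 9.
G_1 = 9. HB_4(9) = 2·4 + 1. Bump = 11. G_2 = 10.
G_2 = 10. HB_5(10) = 2·5. Bump = 12. G_3 = 11.
G_3 = 11. HB_6(11) = 6 + 5. Bump = 12. G_4 = 11.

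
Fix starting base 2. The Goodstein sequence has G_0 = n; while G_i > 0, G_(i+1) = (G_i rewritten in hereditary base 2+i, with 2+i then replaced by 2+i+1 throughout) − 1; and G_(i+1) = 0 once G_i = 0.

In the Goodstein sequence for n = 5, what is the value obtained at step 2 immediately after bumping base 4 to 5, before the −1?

468

i=0: 5 = 2^2 + 1 (b=2); 2→3: 3^3 + 1 = 28; 28−1 = 27
i=1: 27 = 3^3 (b=3); 3→4: 4^4 = 256; 256−1 = 255
i=2: 255 = 3·4^3 + 3·4^2 + 3·4 + 3 (b=4); 4→5: 3·5^3 + 3·5^2 + 3·5 + 3 = 468; 468−1 = 467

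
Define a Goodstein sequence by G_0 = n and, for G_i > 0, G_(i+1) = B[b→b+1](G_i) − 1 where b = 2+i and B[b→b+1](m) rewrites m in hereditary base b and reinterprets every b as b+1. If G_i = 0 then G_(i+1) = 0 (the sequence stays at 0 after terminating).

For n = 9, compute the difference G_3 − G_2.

(0) 9|_2 = 2^(2 + 1) + 1 ↦ 3^(3 + 1) + 1|_3 = 82 ⇒ 81
(1) 81|_3 = 3^(3 + 1) ↦ 4^(4 + 1)|_4 = 1024 ⇒ 1023
(2) 1023|_4 = 3·4^4 + 3·4^3 + 3·4^2 + 3·4 + 3 ↦ 3·5^5 + 3·5^3 + 3·5^2 + 3·5 + 3|_5 = 9843 ⇒ 9842

8819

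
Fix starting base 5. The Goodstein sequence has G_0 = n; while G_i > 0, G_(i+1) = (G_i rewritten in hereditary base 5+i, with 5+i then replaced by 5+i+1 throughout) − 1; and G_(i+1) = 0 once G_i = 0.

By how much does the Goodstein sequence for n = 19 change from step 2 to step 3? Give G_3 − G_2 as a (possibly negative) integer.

2

(0) 19|_5 = 3·5 + 4 ↦ 3·6 + 4|_6 = 22 ⇒ 21
(1) 21|_6 = 3·6 + 3 ↦ 3·7 + 3|_7 = 24 ⇒ 23
(2) 23|_7 = 3·7 + 2 ↦ 3·8 + 2|_8 = 26 ⇒ 25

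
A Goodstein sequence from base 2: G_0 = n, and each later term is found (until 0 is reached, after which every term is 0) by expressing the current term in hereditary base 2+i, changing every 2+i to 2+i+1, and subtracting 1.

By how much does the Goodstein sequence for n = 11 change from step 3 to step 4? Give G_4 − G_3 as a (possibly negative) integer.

264310

[0] 11 ≡ 2^(2 + 1) + 2 + 1 (base 2). Lift 3: 85. −1: 84.
[1] 84 ≡ 3^(3 + 1) + 3 (base 3). Lift 4: 1028. −1: 1027.
[2] 1027 ≡ 4^(4 + 1) + 3 (base 4). Lift 5: 15628. −1: 15627.
[3] 15627 ≡ 5^(5 + 1) + 2 (base 5). Lift 6: 279938. −1: 279937.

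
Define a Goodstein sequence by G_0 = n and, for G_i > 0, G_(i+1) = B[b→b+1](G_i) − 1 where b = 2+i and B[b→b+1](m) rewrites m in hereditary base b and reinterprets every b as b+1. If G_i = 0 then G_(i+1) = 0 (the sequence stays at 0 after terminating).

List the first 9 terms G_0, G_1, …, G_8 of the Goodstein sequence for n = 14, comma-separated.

[0] 14 ≡ 2^(2 + 1) + 2^2 + 2 (base 2). Lift 3: 111. −1: 110.
[1] 110 ≡ 3^(3 + 1) + 3^3 + 2 (base 3). Lift 4: 1282. −1: 1281.
[2] 1281 ≡ 4^(4 + 1) + 4^4 + 1 (base 4). Lift 5: 18751. −1: 18750.
[3] 18750 ≡ 5^(5 + 1) + 5^5 (base 5). Lift 6: 326592. −1: 326591.
[4] 326591 ≡ 6^(6 + 1) + 5·6^5 + 5·6^4 + 5·6^3 + 5·6^2 + 5·6 + 5 (base 6). Lift 7: 5862841. −1: 5862840.
[5] 5862840 ≡ 7^(7 + 1) + 5·7^5 + 5·7^4 + 5·7^3 + 5·7^2 + 5·7 + 4 (base 7). Lift 8: 134404972. −1: 134404971.
[6] 134404971 ≡ 8^(8 + 1) + 5·8^5 + 5·8^4 + 5·8^3 + 5·8^2 + 5·8 + 3 (base 8). Lift 9: 3487116549. −1: 3487116548.
[7] 3487116548 ≡ 9^(9 + 1) + 5·9^5 + 5·9^4 + 5·9^3 + 5·9^2 + 5·9 + 2 (base 9). Lift 10: 100000555552. −1: 100000555551.

14, 110, 1281, 18750, 326591, 5862840, 134404971, 3487116548, 100000555551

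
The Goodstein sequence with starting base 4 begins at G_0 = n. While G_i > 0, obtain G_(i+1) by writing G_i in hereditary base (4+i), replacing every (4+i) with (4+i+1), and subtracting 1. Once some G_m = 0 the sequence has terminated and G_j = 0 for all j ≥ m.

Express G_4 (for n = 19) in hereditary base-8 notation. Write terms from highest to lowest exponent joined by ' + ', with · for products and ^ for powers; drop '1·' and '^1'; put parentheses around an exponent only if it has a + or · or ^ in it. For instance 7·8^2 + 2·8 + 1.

7·8 + 7

G_0 = 19. HB_4(19) = 4^2 + 3. Bump = 28. G_1 = 27.
G_1 = 27. HB_5(27) = 5^2 + 2. Bump = 38. G_2 = 37.
G_2 = 37. HB_6(37) = 6^2 + 1. Bump = 50. G_3 = 49.
G_3 = 49. HB_7(49) = 7^2. Bump = 64. G_4 = 63.
G_4 = 63. HB_8(63) = 7·8 + 7. Bump = 70. G_5 = 69.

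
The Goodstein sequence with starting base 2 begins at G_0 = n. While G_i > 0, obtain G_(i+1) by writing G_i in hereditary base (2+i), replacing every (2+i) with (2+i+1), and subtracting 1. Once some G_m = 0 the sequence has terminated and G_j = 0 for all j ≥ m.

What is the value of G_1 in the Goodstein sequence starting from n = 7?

30

G_0 = 7. HB_2(7) = 2^2 + 2 + 1. Bump = 31. G_1 = 30.
G_1 = 30. HB_3(30) = 3^3 + 3. Bump = 260. G_2 = 259.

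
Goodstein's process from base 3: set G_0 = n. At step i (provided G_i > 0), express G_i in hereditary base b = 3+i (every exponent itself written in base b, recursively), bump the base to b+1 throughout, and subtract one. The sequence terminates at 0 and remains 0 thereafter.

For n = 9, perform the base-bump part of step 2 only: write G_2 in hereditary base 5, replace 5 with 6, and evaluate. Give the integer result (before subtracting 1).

20

[0] 9 ≡ 3^2 (base 3). Lift 4: 16. −1: 15.
[1] 15 ≡ 3·4 + 3 (base 4). Lift 5: 18. −1: 17.
[2] 17 ≡ 3·5 + 2 (base 5). Lift 6: 20. −1: 19.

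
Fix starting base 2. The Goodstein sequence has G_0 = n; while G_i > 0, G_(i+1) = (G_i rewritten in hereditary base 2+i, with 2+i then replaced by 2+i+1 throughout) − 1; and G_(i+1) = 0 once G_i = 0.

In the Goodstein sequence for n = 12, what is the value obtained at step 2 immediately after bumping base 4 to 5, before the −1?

[0] 12 ≡ 2^(2 + 1) + 2^2 (base 2). Lift 3: 108. −1: 107.
[1] 107 ≡ 3^(3 + 1) + 2·3^2 + 2·3 + 2 (base 3). Lift 4: 1066. −1: 1065.
[2] 1065 ≡ 4^(4 + 1) + 2·4^2 + 2·4 + 1 (base 4). Lift 5: 15686. −1: 15685.

15686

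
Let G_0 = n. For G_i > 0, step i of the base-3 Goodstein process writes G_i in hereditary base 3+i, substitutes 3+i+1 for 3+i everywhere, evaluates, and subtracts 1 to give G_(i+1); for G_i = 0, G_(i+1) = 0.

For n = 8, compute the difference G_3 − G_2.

1

[0] 8 ≡ 2·3 + 2 (base 3). Lift 4: 10. −1: 9.
[1] 9 ≡ 2·4 + 1 (base 4). Lift 5: 11. −1: 10.
[2] 10 ≡ 2·5 (base 5). Lift 6: 12. −1: 11.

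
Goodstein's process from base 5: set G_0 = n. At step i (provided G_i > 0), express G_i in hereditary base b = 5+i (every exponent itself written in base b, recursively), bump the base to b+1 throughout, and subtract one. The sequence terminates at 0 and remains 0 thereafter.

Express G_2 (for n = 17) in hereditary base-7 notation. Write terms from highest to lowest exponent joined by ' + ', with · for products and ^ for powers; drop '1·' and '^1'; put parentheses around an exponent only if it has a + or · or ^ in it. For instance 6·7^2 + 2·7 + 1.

[0] 17 ≡ 3·5 + 2 (base 5). Lift 6: 20. −1: 19.
[1] 19 ≡ 3·6 + 1 (base 6). Lift 7: 22. −1: 21.
[2] 21 ≡ 3·7 (base 7). Lift 8: 24. −1: 23.

3·7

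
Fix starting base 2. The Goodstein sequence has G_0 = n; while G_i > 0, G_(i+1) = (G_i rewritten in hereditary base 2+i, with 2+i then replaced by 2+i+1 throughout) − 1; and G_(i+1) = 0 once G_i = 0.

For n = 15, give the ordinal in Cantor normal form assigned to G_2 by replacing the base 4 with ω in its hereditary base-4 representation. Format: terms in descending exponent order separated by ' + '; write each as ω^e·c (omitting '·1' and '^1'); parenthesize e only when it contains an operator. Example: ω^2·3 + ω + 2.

[0] 15 ≡ 2^(2 + 1) + 2^2 + 2 + 1 (base 2). Lift 3: 112. −1: 111.
[1] 111 ≡ 3^(3 + 1) + 3^3 + 3 (base 3). Lift 4: 1284. −1: 1283.
[2] 1283 ≡ 4^(4 + 1) + 4^4 + 3 (base 4). Lift 5: 18753. −1: 18752.

ω^(ω + 1) + ω^ω + 3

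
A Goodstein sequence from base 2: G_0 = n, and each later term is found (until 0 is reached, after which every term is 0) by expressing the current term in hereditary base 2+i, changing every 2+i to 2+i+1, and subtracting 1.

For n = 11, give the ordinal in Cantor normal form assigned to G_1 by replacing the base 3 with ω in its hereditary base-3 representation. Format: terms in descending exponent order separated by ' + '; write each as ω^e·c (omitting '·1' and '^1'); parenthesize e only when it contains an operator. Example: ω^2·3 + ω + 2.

step 0: 11 = 2^(2 + 1) + 2 + 1; sub 3 for 2: 3^(3 + 1) + 3 + 1; = 85; G_1 = 85−1 = 84
step 1: 84 = 3^(3 + 1) + 3; sub 4 for 3: 4^(4 + 1) + 4; = 1028; G_2 = 1028−1 = 1027

ω^(ω + 1) + ω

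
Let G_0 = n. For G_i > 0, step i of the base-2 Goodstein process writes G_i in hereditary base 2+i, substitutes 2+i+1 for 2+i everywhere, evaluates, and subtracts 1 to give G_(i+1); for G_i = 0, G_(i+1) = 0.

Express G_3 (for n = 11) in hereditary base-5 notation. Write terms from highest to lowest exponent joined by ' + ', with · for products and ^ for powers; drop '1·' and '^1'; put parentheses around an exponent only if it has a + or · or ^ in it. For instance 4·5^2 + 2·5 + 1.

5^(5 + 1) + 2

[0] 11 ≡ 2^(2 + 1) + 2 + 1 (base 2). Lift 3: 85. −1: 84.
[1] 84 ≡ 3^(3 + 1) + 3 (base 3). Lift 4: 1028. −1: 1027.
[2] 1027 ≡ 4^(4 + 1) + 3 (base 4). Lift 5: 15628. −1: 15627.
[3] 15627 ≡ 5^(5 + 1) + 2 (base 5). Lift 6: 279938. −1: 279937.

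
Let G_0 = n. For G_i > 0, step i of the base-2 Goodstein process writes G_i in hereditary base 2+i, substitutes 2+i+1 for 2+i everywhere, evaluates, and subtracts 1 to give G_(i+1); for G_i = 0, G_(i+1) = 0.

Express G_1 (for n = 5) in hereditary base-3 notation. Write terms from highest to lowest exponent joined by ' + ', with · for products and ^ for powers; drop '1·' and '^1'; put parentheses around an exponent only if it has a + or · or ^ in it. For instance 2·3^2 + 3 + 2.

3^3

base 2: 5 = 2^2 + 1; at 3: 3^3 + 1 = 28; next = 27
base 3: 27 = 3^3; at 4: 4^4 = 256; next = 255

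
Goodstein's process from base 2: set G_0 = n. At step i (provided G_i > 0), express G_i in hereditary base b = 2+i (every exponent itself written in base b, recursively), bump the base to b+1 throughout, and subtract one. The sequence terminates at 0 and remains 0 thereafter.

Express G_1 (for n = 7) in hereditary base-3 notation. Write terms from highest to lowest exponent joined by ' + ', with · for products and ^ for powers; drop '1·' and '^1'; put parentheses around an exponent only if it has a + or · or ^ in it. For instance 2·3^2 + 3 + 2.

3^3 + 3

i=0: 7 = 2^2 + 2 + 1 (b=2); 2→3: 3^3 + 3 + 1 = 31; 31−1 = 30
i=1: 30 = 3^3 + 3 (b=3); 3→4: 4^4 + 4 = 260; 260−1 = 259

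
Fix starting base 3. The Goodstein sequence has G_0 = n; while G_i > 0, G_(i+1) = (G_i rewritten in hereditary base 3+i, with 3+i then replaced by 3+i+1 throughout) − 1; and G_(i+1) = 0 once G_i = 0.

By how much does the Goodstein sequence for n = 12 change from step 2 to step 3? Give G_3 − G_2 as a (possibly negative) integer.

base 3: 12 = 3^2 + 3; at 4: 4^2 + 4 = 20; next = 19
base 4: 19 = 4^2 + 3; at 5: 5^2 + 3 = 28; next = 27
base 5: 27 = 5^2 + 2; at 6: 6^2 + 2 = 38; next = 37

10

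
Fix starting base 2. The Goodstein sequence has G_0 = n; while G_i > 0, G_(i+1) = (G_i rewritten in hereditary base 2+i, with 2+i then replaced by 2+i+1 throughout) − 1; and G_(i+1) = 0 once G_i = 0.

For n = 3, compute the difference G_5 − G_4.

3 —HB2→ 2 + 1 —bump→ 3 + 1 = 4 —(−1)→ 3
3 —HB3→ 3 —bump→ 4 = 4 —(−1)→ 3
3 —HB4→ 3 —bump→ 3 = 3 —(−1)→ 2
2 —HB5→ 2 —bump→ 2 = 2 —(−1)→ 1
1 —HB6→ 1 —bump→ 1 = 1 —(−1)→ 0

-1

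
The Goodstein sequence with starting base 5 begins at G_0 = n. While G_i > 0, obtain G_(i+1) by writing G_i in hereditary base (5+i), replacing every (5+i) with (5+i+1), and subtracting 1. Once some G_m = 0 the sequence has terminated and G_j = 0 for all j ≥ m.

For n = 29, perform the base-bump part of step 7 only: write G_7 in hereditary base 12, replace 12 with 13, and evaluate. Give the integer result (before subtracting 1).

G_0 = 29. HB_5(29) = 5^2 + 4. Bump = 40. G_1 = 39.
G_1 = 39. HB_6(39) = 6^2 + 3. Bump = 52. G_2 = 51.
G_2 = 51. HB_7(51) = 7^2 + 2. Bump = 66. G_3 = 65.
G_3 = 65. HB_8(65) = 8^2 + 1. Bump = 82. G_4 = 81.
G_4 = 81. HB_9(81) = 9^2. Bump = 100. G_5 = 99.
G_5 = 99. HB_10(99) = 9·10 + 9. Bump = 108. G_6 = 107.
G_6 = 107. HB_11(107) = 9·11 + 8. Bump = 116. G_7 = 115.
G_7 = 115. HB_12(115) = 9·12 + 7. Bump = 124. G_8 = 123.

124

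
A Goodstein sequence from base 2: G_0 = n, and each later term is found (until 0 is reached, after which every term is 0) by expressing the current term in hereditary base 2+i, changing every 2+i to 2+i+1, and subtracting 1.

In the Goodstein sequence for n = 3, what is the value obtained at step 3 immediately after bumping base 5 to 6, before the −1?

(0) 3|_2 = 2 + 1 ↦ 3 + 1|_3 = 4 ⇒ 3
(1) 3|_3 = 3 ↦ 4|_4 = 4 ⇒ 3
(2) 3|_4 = 3 ↦ 3|_5 = 3 ⇒ 2

2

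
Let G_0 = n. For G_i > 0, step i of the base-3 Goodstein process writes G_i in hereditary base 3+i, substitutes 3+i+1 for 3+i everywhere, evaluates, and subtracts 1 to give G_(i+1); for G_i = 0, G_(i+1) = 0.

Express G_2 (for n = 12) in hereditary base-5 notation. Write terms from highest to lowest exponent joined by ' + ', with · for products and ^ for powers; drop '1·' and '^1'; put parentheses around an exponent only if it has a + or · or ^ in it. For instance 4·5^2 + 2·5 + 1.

5^2 + 2

[0] 12 ≡ 3^2 + 3 (base 3). Lift 4: 20. −1: 19.
[1] 19 ≡ 4^2 + 3 (base 4). Lift 5: 28. −1: 27.
[2] 27 ≡ 5^2 + 2 (base 5). Lift 6: 38. −1: 37.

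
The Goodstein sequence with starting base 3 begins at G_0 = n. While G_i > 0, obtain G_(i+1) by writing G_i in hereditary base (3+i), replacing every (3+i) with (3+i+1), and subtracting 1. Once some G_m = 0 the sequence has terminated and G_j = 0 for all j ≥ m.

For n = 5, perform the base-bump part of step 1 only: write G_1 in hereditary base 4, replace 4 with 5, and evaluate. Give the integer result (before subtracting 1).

6

step 0: 5 = 3 + 2; sub 4 for 3: 4 + 2; = 6; G_1 = 6−1 = 5
step 1: 5 = 4 + 1; sub 5 for 4: 5 + 1; = 6; G_2 = 6−1 = 5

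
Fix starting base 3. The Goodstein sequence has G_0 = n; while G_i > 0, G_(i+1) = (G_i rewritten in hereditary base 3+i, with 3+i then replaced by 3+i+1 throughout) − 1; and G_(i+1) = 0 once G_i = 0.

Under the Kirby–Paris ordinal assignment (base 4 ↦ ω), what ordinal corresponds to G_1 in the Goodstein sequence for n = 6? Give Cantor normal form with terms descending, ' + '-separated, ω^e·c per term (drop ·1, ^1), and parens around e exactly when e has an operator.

base 3: 6 = 2·3; at 4: 2·4 = 8; next = 7
base 4: 7 = 4 + 3; at 5: 5 + 3 = 8; next = 7

ω + 3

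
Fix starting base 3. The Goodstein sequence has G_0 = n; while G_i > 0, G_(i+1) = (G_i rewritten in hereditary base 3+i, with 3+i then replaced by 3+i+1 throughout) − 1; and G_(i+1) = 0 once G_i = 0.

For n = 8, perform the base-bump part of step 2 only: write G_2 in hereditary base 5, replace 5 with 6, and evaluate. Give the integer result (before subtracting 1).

12

(0) 8|_3 = 2·3 + 2 ↦ 2·4 + 2|_4 = 10 ⇒ 9
(1) 9|_4 = 2·4 + 1 ↦ 2·5 + 1|_5 = 11 ⇒ 10
(2) 10|_5 = 2·5 ↦ 2·6|_6 = 12 ⇒ 11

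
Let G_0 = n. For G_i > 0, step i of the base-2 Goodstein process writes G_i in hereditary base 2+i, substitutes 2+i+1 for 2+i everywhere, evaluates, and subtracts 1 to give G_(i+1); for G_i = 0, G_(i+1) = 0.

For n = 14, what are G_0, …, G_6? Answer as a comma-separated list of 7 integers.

14, 110, 1281, 18750, 326591, 5862840, 134404971

step 0: 14 = 2^(2 + 1) + 2^2 + 2; sub 3 for 2: 3^(3 + 1) + 3^3 + 3; = 111; G_1 = 111−1 = 110
step 1: 110 = 3^(3 + 1) + 3^3 + 2; sub 4 for 3: 4^(4 + 1) + 4^4 + 2; = 1282; G_2 = 1282−1 = 1281
step 2: 1281 = 4^(4 + 1) + 4^4 + 1; sub 5 for 4: 5^(5 + 1) + 5^5 + 1; = 18751; G_3 = 18751−1 = 18750
step 3: 18750 = 5^(5 + 1) + 5^5; sub 6 for 5: 6^(6 + 1) + 6^6; = 326592; G_4 = 326592−1 = 326591
step 4: 326591 = 6^(6 + 1) + 5·6^5 + 5·6^4 + 5·6^3 + 5·6^2 + 5·6 + 5; sub 7 for 6: 7^(7 + 1) + 5·7^5 + 5·7^4 + 5·7^3 + 5·7^2 + 5·7 + 5; = 5862841; G_5 = 5862841−1 = 5862840
step 5: 5862840 = 7^(7 + 1) + 5·7^5 + 5·7^4 + 5·7^3 + 5·7^2 + 5·7 + 4; sub 8 for 7: 8^(8 + 1) + 5·8^5 + 5·8^4 + 5·8^3 + 5·8^2 + 5·8 + 4; = 134404972; G_6 = 134404972−1 = 134404971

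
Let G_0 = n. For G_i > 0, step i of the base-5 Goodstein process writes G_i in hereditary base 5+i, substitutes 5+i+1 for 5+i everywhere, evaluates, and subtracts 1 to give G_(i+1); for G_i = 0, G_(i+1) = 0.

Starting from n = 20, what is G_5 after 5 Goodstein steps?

20 —HB5→ 4·5 —bump→ 4·6 = 24 —(−1)→ 23
23 —HB6→ 3·6 + 5 —bump→ 3·7 + 5 = 26 —(−1)→ 25
25 —HB7→ 3·7 + 4 —bump→ 3·8 + 4 = 28 —(−1)→ 27
27 —HB8→ 3·8 + 3 —bump→ 3·9 + 3 = 30 —(−1)→ 29
29 —HB9→ 3·9 + 2 —bump→ 3·10 + 2 = 32 —(−1)→ 31
31 —HB10→ 3·10 + 1 —bump→ 3·11 + 1 = 34 —(−1)→ 33

31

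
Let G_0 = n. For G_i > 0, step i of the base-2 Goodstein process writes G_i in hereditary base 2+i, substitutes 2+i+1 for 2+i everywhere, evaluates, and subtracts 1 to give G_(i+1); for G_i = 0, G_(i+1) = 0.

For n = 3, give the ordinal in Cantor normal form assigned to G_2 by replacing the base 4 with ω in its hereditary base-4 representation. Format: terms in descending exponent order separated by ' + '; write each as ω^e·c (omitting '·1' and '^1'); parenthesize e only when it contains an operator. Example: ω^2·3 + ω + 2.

3

i=0: 3 = 2 + 1 (b=2); 2→3: 3 + 1 = 4; 4−1 = 3
i=1: 3 = 3 (b=3); 3→4: 4 = 4; 4−1 = 3
i=2: 3 = 3 (b=4); 4→5: 3 = 3; 3−1 = 2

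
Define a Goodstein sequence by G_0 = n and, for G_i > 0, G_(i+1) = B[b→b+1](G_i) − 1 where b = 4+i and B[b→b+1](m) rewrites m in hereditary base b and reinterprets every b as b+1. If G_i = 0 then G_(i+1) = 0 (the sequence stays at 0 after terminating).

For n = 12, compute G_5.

18

G_0 = 12. HB_4(12) = 3·4. Bump = 15. G_1 = 14.
G_1 = 14. HB_5(14) = 2·5 + 4. Bump = 16. G_2 = 15.
G_2 = 15. HB_6(15) = 2·6 + 3. Bump = 17. G_3 = 16.
G_3 = 16. HB_7(16) = 2·7 + 2. Bump = 18. G_4 = 17.
G_4 = 17. HB_8(17) = 2·8 + 1. Bump = 19. G_5 = 18.
G_5 = 18. HB_9(18) = 2·9. Bump = 20. G_6 = 19.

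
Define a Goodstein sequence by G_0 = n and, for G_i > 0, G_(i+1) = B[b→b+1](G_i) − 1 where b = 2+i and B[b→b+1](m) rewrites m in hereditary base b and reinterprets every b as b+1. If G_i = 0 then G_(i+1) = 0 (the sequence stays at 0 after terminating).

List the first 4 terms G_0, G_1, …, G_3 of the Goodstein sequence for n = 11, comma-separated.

i=0: 11 = 2^(2 + 1) + 2 + 1 (b=2); 2→3: 3^(3 + 1) + 3 + 1 = 85; 85−1 = 84
i=1: 84 = 3^(3 + 1) + 3 (b=3); 3→4: 4^(4 + 1) + 4 = 1028; 1028−1 = 1027
i=2: 1027 = 4^(4 + 1) + 3 (b=4); 4→5: 5^(5 + 1) + 3 = 15628; 15628−1 = 15627

11, 84, 1027, 15627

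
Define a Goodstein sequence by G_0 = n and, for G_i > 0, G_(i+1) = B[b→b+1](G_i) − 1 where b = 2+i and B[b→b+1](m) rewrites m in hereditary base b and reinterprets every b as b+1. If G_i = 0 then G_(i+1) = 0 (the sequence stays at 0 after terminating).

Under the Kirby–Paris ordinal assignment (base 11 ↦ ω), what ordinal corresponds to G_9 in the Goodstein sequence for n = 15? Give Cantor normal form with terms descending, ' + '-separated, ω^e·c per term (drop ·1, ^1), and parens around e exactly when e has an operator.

step 0: 15 = 2^(2 + 1) + 2^2 + 2 + 1; sub 3 for 2: 3^(3 + 1) + 3^3 + 3 + 1; = 112; G_1 = 112−1 = 111
step 1: 111 = 3^(3 + 1) + 3^3 + 3; sub 4 for 3: 4^(4 + 1) + 4^4 + 4; = 1284; G_2 = 1284−1 = 1283
step 2: 1283 = 4^(4 + 1) + 4^4 + 3; sub 5 for 4: 5^(5 + 1) + 5^5 + 3; = 18753; G_3 = 18753−1 = 18752
step 3: 18752 = 5^(5 + 1) + 5^5 + 2; sub 6 for 5: 6^(6 + 1) + 6^6 + 2; = 326594; G_4 = 326594−1 = 326593
step 4: 326593 = 6^(6 + 1) + 6^6 + 1; sub 7 for 6: 7^(7 + 1) + 7^7 + 1; = 6588345; G_5 = 6588345−1 = 6588344
step 5: 6588344 = 7^(7 + 1) + 7^7; sub 8 for 7: 8^(8 + 1) + 8^8; = 150994944; G_6 = 150994944−1 = 150994943
step 6: 150994943 = 8^(8 + 1) + 7·8^7 + 7·8^6 + 7·8^5 + 7·8^4 + 7·8^3 + 7·8^2 + 7·8 + 7; sub 9 for 8: 9^(9 + 1) + 7·9^7 + 7·9^6 + 7·9^5 + 7·9^4 + 7·9^3 + 7·9^2 + 7·9 + 7; = 3524450281; G_7 = 3524450281−1 = 3524450280
step 7: 3524450280 = 9^(9 + 1) + 7·9^7 + 7·9^6 + 7·9^5 + 7·9^4 + 7·9^3 + 7·9^2 + 7·9 + 6; sub 10 for 9: 10^(10 + 1) + 7·10^7 + 7·10^6 + 7·10^5 + 7·10^4 + 7·10^3 + 7·10^2 + 7·10 + 6; = 100077777776; G_8 = 100077777776−1 = 100077777775
step 8: 100077777775 = 10^(10 + 1) + 7·10^7 + 7·10^6 + 7·10^5 + 7·10^4 + 7·10^3 + 7·10^2 + 7·10 + 5; sub 11 for 10: 11^(11 + 1) + 7·11^7 + 7·11^6 + 7·11^5 + 7·11^4 + 7·11^3 + 7·11^2 + 7·11 + 5; = 3138578427935; G_9 = 3138578427935−1 = 3138578427934

ω^(ω + 1) + ω^7·7 + ω^6·7 + ω^5·7 + ω^4·7 + ω^3·7 + ω^2·7 + ω·7 + 4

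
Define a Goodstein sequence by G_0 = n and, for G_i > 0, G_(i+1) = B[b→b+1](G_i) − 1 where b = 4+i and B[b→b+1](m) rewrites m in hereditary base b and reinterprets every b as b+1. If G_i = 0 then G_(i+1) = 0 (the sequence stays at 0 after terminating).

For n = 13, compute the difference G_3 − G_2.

step 0: 13 = 3·4 + 1; sub 5 for 4: 3·5 + 1; = 16; G_1 = 16−1 = 15
step 1: 15 = 3·5; sub 6 for 5: 3·6; = 18; G_2 = 18−1 = 17
step 2: 17 = 2·6 + 5; sub 7 for 6: 2·7 + 5; = 19; G_3 = 19−1 = 18

1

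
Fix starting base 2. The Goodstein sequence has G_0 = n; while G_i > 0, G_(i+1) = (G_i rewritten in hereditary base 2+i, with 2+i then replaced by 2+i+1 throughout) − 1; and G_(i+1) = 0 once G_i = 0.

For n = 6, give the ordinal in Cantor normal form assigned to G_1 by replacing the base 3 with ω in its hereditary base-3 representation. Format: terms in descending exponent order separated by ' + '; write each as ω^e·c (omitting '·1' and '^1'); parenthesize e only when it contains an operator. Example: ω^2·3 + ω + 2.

[0] 6 ≡ 2^2 + 2 (base 2). Lift 3: 30. −1: 29.
[1] 29 ≡ 3^3 + 2 (base 3). Lift 4: 258. −1: 257.

ω^ω + 2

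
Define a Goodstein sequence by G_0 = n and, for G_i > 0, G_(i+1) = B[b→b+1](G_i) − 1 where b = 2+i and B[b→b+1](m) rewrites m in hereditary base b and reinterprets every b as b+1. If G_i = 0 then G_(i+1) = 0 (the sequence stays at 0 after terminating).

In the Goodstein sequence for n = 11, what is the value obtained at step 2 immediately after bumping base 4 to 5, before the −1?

i=0: 11 = 2^(2 + 1) + 2 + 1 (b=2); 2→3: 3^(3 + 1) + 3 + 1 = 85; 85−1 = 84
i=1: 84 = 3^(3 + 1) + 3 (b=3); 3→4: 4^(4 + 1) + 4 = 1028; 1028−1 = 1027
i=2: 1027 = 4^(4 + 1) + 3 (b=4); 4→5: 5^(5 + 1) + 3 = 15628; 15628−1 = 15627

15628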